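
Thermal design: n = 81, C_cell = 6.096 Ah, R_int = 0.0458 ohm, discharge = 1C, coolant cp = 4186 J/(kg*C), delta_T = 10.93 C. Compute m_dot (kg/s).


Step 1: I = 1 * 6.096 = 6.096 A
Step 2: Q_cell = I^2 * R = 6.096^2 * 0.0458 = 1.702 W
Step 3: Q_total = 81 * 1.702 = 137.86 W
Step 4: m_dot = Q_total / (cp * dT) = 137.86 / (4186 * 10.93) = 0.003013 kg/s

0.003013 kg/s


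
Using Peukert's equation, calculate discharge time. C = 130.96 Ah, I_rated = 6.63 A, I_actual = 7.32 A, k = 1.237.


t_rated = C / I_rated = 130.96 / 6.63 = 19.753 hr
(I_rated/I)^k = (0.90574)^1.237 = 0.88474
t = t_rated * (I_rated/I)^k = 19.753 * 0.88474 = 17.48 hr

17.48 hr


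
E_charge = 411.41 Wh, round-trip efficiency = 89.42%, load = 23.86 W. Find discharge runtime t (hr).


Step 1: E_discharge = eta/100 * E_charge = 89.42/100 * 411.41 = 367.88 Wh
Step 2: t = E_discharge / P = 367.88 / 23.86 = 15.42 hr

15.42 hr


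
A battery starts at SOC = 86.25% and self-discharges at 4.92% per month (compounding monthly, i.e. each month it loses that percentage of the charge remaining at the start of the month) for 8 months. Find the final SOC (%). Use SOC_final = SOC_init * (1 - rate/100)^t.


decay = (1 - 4.92/100)^8 = 0.6679
SOC_final = 86.25 * 0.6679 = 57.61%

57.61%


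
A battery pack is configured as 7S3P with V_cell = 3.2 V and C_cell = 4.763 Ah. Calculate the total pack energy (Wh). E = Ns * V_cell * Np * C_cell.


V_pack = 7 * 3.2 = 22.4 V
C_pack = 3 * 4.763 = 14.289 Ah
E = V_pack * C_pack = 22.4 * 14.289 = 320.1 Wh

320.1 Wh


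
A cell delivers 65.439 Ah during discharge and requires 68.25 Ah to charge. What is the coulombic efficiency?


Coulombic efficiency = 65.439/68.25 * 100% = 95.88%

95.88%


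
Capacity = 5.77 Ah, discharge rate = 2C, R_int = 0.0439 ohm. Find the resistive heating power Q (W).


Step 1: I = C_rate * capacity = 2 * 5.77 = 11.54 A
Step 2: Q = I^2 * R = 11.54^2 * 0.0439 = 133.17 * 0.0439 = 5.846 W

5.846 W


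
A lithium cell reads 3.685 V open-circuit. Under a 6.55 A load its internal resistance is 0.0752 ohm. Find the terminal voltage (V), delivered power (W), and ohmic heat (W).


Step 1: V_terminal = OCV - I*R = 3.685 - 6.55 * 0.0752 = 3.1924 V
Step 2: P_out = V_terminal * I = 3.1924 * 6.55 = 20.91 W
Step 3: Q = I^2 * R = 6.55^2 * 0.0752 = 3.226 W

V=3.1924 V, P=20.91 W, Q=3.226 W


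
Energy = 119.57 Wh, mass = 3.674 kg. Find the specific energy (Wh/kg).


Specific energy = 119.57 Wh / 3.674 kg = 32.54 Wh/kg

32.54 Wh/kg


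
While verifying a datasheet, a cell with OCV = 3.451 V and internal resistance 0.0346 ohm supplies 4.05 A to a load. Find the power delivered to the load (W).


Step 1: V_terminal = OCV - I*R = 3.451 - 4.05 * 0.0346 = 3.3109 V
Step 2: P_out = V_terminal * I = 3.3109 * 4.05 = 13.41 W

13.41 W


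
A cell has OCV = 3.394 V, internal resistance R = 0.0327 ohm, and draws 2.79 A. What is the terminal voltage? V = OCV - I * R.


IR drop = 2.79 * 0.0327 = 0.091233 V
V = 3.394 - 0.091233 = 3.303 V

3.303 V


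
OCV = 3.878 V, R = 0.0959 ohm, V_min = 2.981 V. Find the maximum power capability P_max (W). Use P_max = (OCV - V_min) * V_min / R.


dV = OCV - V_min = 0.897 V (so I_max = dV / R)
P_max = dV * V_min / R = 0.897 * 2.981 / 0.0959 = 27.88 W

27.88 W


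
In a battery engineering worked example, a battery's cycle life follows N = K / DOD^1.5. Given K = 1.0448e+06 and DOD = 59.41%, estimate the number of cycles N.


Step 1: DOD^1.5 = 59.41^1.5 = 457.92
Step 2: N = 1.0448e+06 / 457.92 = 2282 cycles

2282 cycles


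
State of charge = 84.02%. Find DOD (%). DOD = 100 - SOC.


Complement of SOC: DOD = 100% - 84.02% = 15.98%

15.98%


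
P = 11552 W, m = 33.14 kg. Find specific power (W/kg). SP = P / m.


Specific power = 11552 W / 33.14 kg = 348.6 W/kg

348.6 W/kg


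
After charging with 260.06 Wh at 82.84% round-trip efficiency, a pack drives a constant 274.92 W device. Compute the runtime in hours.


Step 1: E_discharge = eta/100 * E_charge = 82.84/100 * 260.06 = 215.43 Wh
Step 2: t = E_discharge / P = 215.43 / 274.92 = 0.7836 hr

0.7836 hr


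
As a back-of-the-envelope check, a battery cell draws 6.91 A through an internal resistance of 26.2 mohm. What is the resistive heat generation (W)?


Convert: R = 26.2 mohm = 0.0262 ohm
I^2 = 47.748
Q = 47.748 * 0.0262 = 1.251 W

1.251 W


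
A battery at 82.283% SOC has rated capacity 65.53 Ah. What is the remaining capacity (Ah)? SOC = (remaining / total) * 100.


remaining = SOC / 100 * total = 82.283 / 100 * 65.53 = 53.92 Ah

53.92 Ah


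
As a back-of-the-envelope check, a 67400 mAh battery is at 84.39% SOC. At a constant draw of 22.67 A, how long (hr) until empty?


Convert: C_total = 67400 mAh = 67.4 Ah
Step 1: remaining = SOC/100 * C_total = 84.39/100 * 67.4 = 56.879 Ah
Step 2: t = remaining / I = 56.879 / 22.67 = 2.509 hr

2.509 hr


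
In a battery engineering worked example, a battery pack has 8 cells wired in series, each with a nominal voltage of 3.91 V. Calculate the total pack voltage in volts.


Series voltages add: 8 * 3.91 V = 31.28 V

31.28 V


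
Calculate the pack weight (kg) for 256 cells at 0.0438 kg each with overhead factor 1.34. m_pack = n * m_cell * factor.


Cell mass sum = 256 * 0.0438 = 11.213 kg
With overhead 1.34: m_pack = 11.213 * 1.34 = 15.03 kg

15.03 kg


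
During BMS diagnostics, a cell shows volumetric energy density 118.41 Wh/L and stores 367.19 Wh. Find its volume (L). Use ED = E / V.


V = E / ED = 367.19 / 118.41 = 3.101 L

3.101 L


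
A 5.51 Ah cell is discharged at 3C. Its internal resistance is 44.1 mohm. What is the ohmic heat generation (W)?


Convert: R = 44.1 mohm = 0.0441 ohm
Step 1: I = C_rate * capacity = 3 * 5.51 = 16.53 A
Step 2: Q = I^2 * R = 16.53^2 * 0.0441 = 273.24 * 0.0441 = 12.05 W

12.05 W


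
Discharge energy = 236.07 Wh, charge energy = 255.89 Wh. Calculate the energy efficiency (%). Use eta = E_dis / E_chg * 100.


eta_e = E_dis / E_chg * 100 = 236.07 / 255.89 * 100 = 92.25%

92.25%


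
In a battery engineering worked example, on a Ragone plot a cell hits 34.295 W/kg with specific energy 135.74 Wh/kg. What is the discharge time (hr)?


t = E / P = 135.74 / 34.295 = 3.958 hr

3.958 hr


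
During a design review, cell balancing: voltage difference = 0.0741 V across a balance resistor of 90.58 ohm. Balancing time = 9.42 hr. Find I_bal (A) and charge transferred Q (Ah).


First, Ohm's law: I_bal = 0.0741 V / 90.58 ohm = 8.1806e-04 A
Then Q = I * t = 8.1806e-04 A * 9.42 hr = 0.007706 Ah

I=8.1806e-04 A, Q=0.007706 Ah


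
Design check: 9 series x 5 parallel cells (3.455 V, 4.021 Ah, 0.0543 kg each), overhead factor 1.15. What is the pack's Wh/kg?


Step 1: V_pack = 9 * 3.455 = 31.095 V
Step 2: C_pack = 5 * 4.021 = 20.105 Ah
Step 3: E_pack = V_pack * C_pack = 31.095 * 20.105 = 625.16 Wh
Step 4: m_pack = 9 * 5 * 0.0543 * 1.15 = 2.81 kg
Step 5: ED = E_pack / m_pack = 625.16 / 2.81 = 222.5 Wh/kg

222.5 Wh/kg


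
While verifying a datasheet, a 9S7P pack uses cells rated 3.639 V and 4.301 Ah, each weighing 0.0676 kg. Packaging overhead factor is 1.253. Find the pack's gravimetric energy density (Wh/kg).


Step 1: V_pack = 9 * 3.639 = 32.751 V
Step 2: C_pack = 7 * 4.301 = 30.107 Ah
Step 3: E_pack = V_pack * C_pack = 32.751 * 30.107 = 986.03 Wh
Step 4: m_pack = 9 * 7 * 0.0676 * 1.253 = 5.3363 kg
Step 5: ED = E_pack / m_pack = 986.03 / 5.3363 = 184.8 Wh/kg

184.8 Wh/kg


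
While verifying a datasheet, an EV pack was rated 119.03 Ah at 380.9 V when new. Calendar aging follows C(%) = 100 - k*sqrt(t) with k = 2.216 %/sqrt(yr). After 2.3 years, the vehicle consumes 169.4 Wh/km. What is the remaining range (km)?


Step 1: capacity retention = 100 - 2.216 * sqrt(2.3) = 100 - 2.216 * 1.5166 = 96.639%
Step 2: C_now = 119.03 * 96.639/100 = 115.03 Ah
Step 3: E_pack = V * C_now = 380.9 * 115.03 = 43815 Wh
Step 4: range = E_pack / consumption = 43815 / 169.4 = 258.6 km

258.6 km


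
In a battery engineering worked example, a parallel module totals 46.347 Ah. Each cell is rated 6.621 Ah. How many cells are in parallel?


n = C_total / C_cell = 46.347 / 6.621 = 7

7


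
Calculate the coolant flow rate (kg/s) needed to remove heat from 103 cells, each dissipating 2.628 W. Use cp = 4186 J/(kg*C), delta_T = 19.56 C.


Q_total = 103 * 2.628 = 270.68 W
m_dot = Q_total / (cp * dT) = 270.68 / (4186 * 19.56) = 0.003306 kg/s

0.003306 kg/s


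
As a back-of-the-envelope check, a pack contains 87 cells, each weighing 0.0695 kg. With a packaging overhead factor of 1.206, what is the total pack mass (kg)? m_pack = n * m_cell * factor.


Cell mass sum = 87 * 0.0695 = 6.0465 kg
With overhead 1.206: m_pack = 6.0465 * 1.206 = 7.292 kg

7.292 kg


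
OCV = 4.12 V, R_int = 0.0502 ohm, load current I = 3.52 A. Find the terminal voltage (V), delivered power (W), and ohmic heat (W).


Step 1: V_terminal = OCV - I*R = 4.12 - 3.52 * 0.0502 = 3.9433 V
Step 2: P_out = V_terminal * I = 3.9433 * 3.52 = 13.88 W
Step 3: Q = I^2 * R = 3.52^2 * 0.0502 = 0.6220 W

V=3.9433 V, P=13.88 W, Q=0.6220 W


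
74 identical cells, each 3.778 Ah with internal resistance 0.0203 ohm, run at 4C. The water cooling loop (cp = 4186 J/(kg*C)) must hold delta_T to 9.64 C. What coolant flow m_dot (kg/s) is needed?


Step 1: I = 4 * 3.778 = 15.112 A
Step 2: Q_cell = I^2 * R = 15.112^2 * 0.0203 = 4.636 W
Step 3: Q_total = 74 * 4.636 = 343.06 W
Step 4: m_dot = Q_total / (cp * dT) = 343.06 / (4186 * 9.64) = 0.008501 kg/s

0.008501 kg/s


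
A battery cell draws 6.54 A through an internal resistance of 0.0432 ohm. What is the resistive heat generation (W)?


I^2 = 42.772
Q = 42.772 * 0.0432 = 1.848 W

1.848 W


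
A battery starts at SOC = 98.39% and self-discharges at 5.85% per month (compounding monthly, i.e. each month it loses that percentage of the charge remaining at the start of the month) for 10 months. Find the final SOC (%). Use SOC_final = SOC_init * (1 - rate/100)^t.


Monthly retention factor = 1 - 5.85/100 = 0.9415
Over 10 months: factor^10 = 0.54727
SOC_final = 98.39 * 0.54727 = 53.85%

53.85%


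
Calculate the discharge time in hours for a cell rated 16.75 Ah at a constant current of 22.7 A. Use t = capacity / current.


t = capacity / current = 16.75 / 22.7 = 0.7379 hr

0.7379 hr


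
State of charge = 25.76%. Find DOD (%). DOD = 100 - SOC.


Complement of SOC: DOD = 100% - 25.76% = 74.24%

74.24%


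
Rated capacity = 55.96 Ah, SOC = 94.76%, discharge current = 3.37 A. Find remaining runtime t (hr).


Step 1: remaining = SOC/100 * C_total = 94.76/100 * 55.96 = 53.028 Ah
Step 2: t = remaining / I = 53.028 / 3.37 = 15.74 hr

15.74 hr


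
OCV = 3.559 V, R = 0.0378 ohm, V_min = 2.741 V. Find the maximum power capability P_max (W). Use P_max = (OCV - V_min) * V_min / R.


P_max = (OCV - V_min) * V_min / R = (3.559 - 2.741) * 2.741 / 0.0378 = 0.818 * 2.741 / 0.0378 = 59.32 W

59.32 W


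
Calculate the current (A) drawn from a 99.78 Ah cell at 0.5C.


At 0.5C: I = 0.5 * 99.78 Ah = 49.89 A

49.89 A


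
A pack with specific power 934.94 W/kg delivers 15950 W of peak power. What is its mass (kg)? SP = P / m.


m = P / SP = 15950 / 934.94 = 17.06 kg

17.06 kg


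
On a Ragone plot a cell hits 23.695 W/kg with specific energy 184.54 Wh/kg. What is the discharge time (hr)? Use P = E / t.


t = E / P = 184.54 / 23.695 = 7.788 hr

7.788 hr


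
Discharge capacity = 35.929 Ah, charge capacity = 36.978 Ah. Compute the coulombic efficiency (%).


Coulombic efficiency = 35.929/36.978 * 100% = 97.16%

97.16%


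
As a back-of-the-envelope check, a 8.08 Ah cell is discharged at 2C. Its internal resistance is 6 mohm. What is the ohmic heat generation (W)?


Convert: R = 6 mohm = 0.006 ohm
Step 1: I = C_rate * capacity = 2 * 8.08 = 16.16 A
Step 2: Q = I^2 * R = 16.16^2 * 0.006 = 261.15 * 0.006 = 1.567 W

1.567 W


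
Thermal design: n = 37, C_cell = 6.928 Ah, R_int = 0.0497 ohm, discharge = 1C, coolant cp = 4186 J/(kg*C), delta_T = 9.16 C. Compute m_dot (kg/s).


Step 1: I = 1 * 6.928 = 6.928 A
Step 2: Q_cell = I^2 * R = 6.928^2 * 0.0497 = 2.3855 W
Step 3: Q_total = 37 * 2.3855 = 88.264 W
Step 4: m_dot = Q_total / (cp * dT) = 88.264 / (4186 * 9.16) = 0.002302 kg/s

0.002302 kg/s


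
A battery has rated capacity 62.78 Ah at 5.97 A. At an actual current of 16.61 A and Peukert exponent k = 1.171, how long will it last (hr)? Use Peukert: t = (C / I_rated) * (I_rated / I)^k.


Step 1: t_rated = C / I_rated = 62.78 / 5.97 = 10.516 hr
Step 2: ratio = 5.97 / 16.61 = 0.35942
Step 3: ratio^k = 0.35942^1.171 = 0.30172
Step 4: t = t_rated * ratio^k = 10.516 * 0.30172 = 3.173 hr

3.173 hr


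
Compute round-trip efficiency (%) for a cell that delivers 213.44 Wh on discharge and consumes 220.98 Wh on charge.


eta_e = E_dis / E_chg * 100 = 213.44 / 220.98 * 100 = 96.59%

96.59%


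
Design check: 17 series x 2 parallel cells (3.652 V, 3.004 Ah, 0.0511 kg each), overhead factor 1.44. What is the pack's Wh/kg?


Step 1: V_pack = 17 * 3.652 = 62.084 V
Step 2: C_pack = 2 * 3.004 = 6.008 Ah
Step 3: E_pack = V_pack * C_pack = 62.084 * 6.008 = 373 Wh
Step 4: m_pack = 17 * 2 * 0.0511 * 1.44 = 2.5019 kg
Step 5: ED = E_pack / m_pack = 373 / 2.5019 = 149.1 Wh/kg

149.1 Wh/kg


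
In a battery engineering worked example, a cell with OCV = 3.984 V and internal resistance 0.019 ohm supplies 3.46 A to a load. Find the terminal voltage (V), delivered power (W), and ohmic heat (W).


Step 1: V_terminal = OCV - I*R = 3.984 - 3.46 * 0.019 = 3.9183 V
Step 2: P_out = V_terminal * I = 3.9183 * 3.46 = 13.56 W
Step 3: Q = I^2 * R = 3.46^2 * 0.019 = 0.2275 W

V=3.9183 V, P=13.56 W, Q=0.2275 W


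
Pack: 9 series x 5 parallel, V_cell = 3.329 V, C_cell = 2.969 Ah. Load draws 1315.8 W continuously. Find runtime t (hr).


Step 1: E_pack = Ns * V_cell * Np * C_cell = 9 * 3.329 * 5 * 2.969 = 444.77 Wh
Step 2: t = E_pack / P = 444.77 / 1315.8 = 0.3380 hr

0.3380 hr


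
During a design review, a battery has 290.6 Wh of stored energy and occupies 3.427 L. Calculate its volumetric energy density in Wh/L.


ED = E / V = 290.6 / 3.427 = 84.80 Wh/L

84.80 Wh/L


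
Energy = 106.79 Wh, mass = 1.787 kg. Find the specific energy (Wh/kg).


Specific energy = 106.79 Wh / 1.787 kg = 59.76 Wh/kg

59.76 Wh/kg


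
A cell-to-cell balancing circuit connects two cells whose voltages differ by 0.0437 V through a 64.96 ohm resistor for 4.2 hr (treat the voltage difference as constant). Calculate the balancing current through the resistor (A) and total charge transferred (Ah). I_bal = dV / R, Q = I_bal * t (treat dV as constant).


I_bal = dV / R = 0.0437 / 64.96 = 6.7272e-04 A
Q = I_bal * t = 6.7272e-04 * 4.2 = 0.002825 Ah

I=6.7272e-04 A, Q=0.002825 Ah


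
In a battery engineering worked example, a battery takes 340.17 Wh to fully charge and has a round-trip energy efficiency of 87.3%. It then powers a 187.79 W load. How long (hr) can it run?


Step 1: E_discharge = eta/100 * E_charge = 87.3/100 * 340.17 = 296.97 Wh
Step 2: t = E_discharge / P = 296.97 / 187.79 = 1.581 hr

1.581 hr


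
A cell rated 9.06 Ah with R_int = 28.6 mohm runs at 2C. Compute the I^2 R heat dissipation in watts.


Convert: R = 28.6 mohm = 0.0286 ohm
Step 1: I = C_rate * capacity = 2 * 9.06 = 18.12 A
Step 2: Q = I^2 * R = 18.12^2 * 0.0286 = 328.33 * 0.0286 = 9.390 W

9.390 W


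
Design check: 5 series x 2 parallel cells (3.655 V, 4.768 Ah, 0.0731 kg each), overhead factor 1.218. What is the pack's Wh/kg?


Step 1: V_pack = 5 * 3.655 = 18.275 V
Step 2: C_pack = 2 * 4.768 = 9.536 Ah
Step 3: E_pack = V_pack * C_pack = 18.275 * 9.536 = 174.27 Wh
Step 4: m_pack = 5 * 2 * 0.0731 * 1.218 = 0.89036 kg
Step 5: ED = E_pack / m_pack = 174.27 / 0.89036 = 195.7 Wh/kg

195.7 Wh/kg


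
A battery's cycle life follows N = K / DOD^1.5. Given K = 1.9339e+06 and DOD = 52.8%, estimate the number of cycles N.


Step 1: DOD^1.5 = 52.8^1.5 = 383.66
Step 2: N = 1.9339e+06 / 383.66 = 5041 cycles

5041 cycles


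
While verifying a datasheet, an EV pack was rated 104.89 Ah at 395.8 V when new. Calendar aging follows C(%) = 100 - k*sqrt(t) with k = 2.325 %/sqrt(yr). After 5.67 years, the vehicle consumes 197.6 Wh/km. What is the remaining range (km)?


Step 1: capacity retention = 100 - 2.325 * sqrt(5.67) = 100 - 2.325 * 2.3812 = 94.464%
Step 2: C_now = 104.89 * 94.464/100 = 99.083 Ah
Step 3: E_pack = V * C_now = 395.8 * 99.083 = 39217 Wh
Step 4: range = E_pack / consumption = 39217 / 197.6 = 198.5 km

198.5 km


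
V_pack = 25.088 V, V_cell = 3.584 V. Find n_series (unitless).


Rearranging: n = V_pack / V_cell = 25.088 / 3.584 = 7 cells

7


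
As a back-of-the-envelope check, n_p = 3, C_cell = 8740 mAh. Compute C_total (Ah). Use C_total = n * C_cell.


Convert: C_cell = 8740 mAh = 8.74 Ah
C_total = 3 * 8.74 = 26.22 Ah

26.22 Ah


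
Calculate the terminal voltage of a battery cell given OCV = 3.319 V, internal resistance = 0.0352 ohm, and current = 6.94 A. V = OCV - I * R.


V = OCV - I*R = 3.319 - 6.94 * 0.0352 = 3.075 V

3.075 V


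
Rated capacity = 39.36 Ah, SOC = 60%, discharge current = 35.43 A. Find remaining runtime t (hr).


Step 1: remaining = SOC/100 * C_total = 60/100 * 39.36 = 23.616 Ah
Step 2: t = remaining / I = 23.616 / 35.43 = 0.6666 hr

0.6666 hr


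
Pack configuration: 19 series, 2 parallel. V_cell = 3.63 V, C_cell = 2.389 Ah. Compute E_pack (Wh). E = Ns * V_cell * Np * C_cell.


E = Ns * Vcell * Np * Ccell = 19 * 3.63 * 2 * 2.389 = 329.5 Wh

329.5 Wh


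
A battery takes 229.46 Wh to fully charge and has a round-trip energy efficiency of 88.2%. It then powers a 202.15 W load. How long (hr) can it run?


Step 1: E_discharge = eta/100 * E_charge = 88.2/100 * 229.46 = 202.38 Wh
Step 2: t = E_discharge / P = 202.38 / 202.15 = 1.001 hr

1.001 hr


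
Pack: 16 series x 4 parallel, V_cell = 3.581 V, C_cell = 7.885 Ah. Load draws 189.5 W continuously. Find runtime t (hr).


Step 1: E_pack = Ns * V_cell * Np * C_cell = 16 * 3.581 * 4 * 7.885 = 1807.1 Wh
Step 2: t = E_pack / P = 1807.1 / 189.5 = 9.536 hr

9.536 hr


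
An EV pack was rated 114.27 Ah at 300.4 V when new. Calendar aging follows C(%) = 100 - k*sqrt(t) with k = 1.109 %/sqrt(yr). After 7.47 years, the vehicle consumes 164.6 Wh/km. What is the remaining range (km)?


Step 1: capacity retention = 100 - 1.109 * sqrt(7.47) = 100 - 1.109 * 2.7331 = 96.969%
Step 2: C_now = 114.27 * 96.969/100 = 110.81 Ah
Step 3: E_pack = V * C_now = 300.4 * 110.81 = 33287 Wh
Step 4: range = E_pack / consumption = 33287 / 164.6 = 202.2 km

202.2 km


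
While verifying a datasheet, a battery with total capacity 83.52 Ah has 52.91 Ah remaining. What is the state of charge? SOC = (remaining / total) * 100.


SOC = (remaining / total) * 100 = (52.91 / 83.52) * 100 = 63.35%

63.35%


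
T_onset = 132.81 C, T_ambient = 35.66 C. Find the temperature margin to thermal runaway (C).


margin = T_onset - T_ambient = 132.81 - 35.66 = 97.15 C

97.15 C


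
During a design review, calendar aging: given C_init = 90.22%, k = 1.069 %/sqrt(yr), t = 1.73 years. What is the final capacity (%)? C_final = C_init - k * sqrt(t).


sqrt(t) = sqrt(1.73) = 1.3153
C_final = 90.22 - 1.069 * 1.3153 = 88.81%

88.81%


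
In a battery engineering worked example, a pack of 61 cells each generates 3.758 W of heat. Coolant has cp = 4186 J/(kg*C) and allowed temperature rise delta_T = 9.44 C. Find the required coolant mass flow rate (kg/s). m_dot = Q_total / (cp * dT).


Q_total = 61 * 3.758 = 229.24 W
m_dot = Q_total / (cp * dT) = 229.24 / (4186 * 9.44) = 0.005801 kg/s

0.005801 kg/s


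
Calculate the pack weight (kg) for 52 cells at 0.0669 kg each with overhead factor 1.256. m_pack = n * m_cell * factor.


Cell mass sum = 52 * 0.0669 = 3.4788 kg
With overhead 1.256: m_pack = 3.4788 * 1.256 = 4.369 kg

4.369 kg


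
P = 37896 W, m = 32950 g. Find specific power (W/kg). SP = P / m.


Convert: m = 32950 g = 32.95 kg
Specific power = 37896 W / 32.95 kg = 1150 W/kg

1150 W/kg


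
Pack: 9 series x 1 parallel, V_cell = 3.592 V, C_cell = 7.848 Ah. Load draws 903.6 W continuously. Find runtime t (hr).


Step 1: E_pack = Ns * V_cell * Np * C_cell = 9 * 3.592 * 1 * 7.848 = 253.71 Wh
Step 2: t = E_pack / P = 253.71 / 903.6 = 0.2808 hr

0.2808 hr


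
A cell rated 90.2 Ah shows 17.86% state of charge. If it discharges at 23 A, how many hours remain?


Step 1: remaining = SOC/100 * C_total = 17.86/100 * 90.2 = 16.11 Ah
Step 2: t = remaining / I = 16.11 / 23 = 0.7004 hr

0.7004 hr


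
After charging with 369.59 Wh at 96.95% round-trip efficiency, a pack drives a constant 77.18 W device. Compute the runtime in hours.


Step 1: E_discharge = eta/100 * E_charge = 96.95/100 * 369.59 = 358.32 Wh
Step 2: t = E_discharge / P = 358.32 / 77.18 = 4.643 hr

4.643 hr


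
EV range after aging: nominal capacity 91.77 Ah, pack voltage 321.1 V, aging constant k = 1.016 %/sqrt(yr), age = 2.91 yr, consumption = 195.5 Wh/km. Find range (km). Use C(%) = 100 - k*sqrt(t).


Step 1: capacity retention = 100 - 1.016 * sqrt(2.91) = 100 - 1.016 * 1.7059 = 98.267%
Step 2: C_now = 91.77 * 98.267/100 = 90.18 Ah
Step 3: E_pack = V * C_now = 321.1 * 90.18 = 28957 Wh
Step 4: range = E_pack / consumption = 28957 / 195.5 = 148.1 km

148.1 km


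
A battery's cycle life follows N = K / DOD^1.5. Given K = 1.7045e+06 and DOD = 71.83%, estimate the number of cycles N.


DOD^1.5 = 608.78
N = K / DOD^1.5 = 1.7045e+06 / 608.78 = 2800

2800 cycles


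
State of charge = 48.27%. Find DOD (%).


DOD = 100 - SOC = 100 - 48.27 = 51.73%

51.73%


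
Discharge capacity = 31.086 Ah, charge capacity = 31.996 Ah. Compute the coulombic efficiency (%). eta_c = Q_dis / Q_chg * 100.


eta_c = Q_dis / Q_chg * 100 = 31.086 / 31.996 * 100 = 97.16%

97.16%


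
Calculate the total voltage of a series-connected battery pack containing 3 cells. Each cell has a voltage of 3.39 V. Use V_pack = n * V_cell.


Series voltages add: 3 * 3.39 V = 10.17 V

10.17 V


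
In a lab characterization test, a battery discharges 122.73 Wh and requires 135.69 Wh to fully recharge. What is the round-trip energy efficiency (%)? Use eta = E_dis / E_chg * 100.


Round-trip efficiency = 122.73/135.69 * 100% = 90.45%

90.45%


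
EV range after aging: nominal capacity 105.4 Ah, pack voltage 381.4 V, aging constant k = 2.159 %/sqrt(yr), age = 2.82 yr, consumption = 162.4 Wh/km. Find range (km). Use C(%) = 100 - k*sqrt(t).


Step 1: capacity retention = 100 - 2.159 * sqrt(2.82) = 100 - 2.159 * 1.6793 = 96.374%
Step 2: C_now = 105.4 * 96.374/100 = 101.58 Ah
Step 3: E_pack = V * C_now = 381.4 * 101.58 = 38743 Wh
Step 4: range = E_pack / consumption = 38743 / 162.4 = 238.6 km

238.6 km


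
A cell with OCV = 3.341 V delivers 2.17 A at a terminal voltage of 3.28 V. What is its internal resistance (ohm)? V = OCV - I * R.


R = (OCV - V) / I = (3.341 - 3.28) / 2.17 = 0.02811 ohm

0.02811 ohm


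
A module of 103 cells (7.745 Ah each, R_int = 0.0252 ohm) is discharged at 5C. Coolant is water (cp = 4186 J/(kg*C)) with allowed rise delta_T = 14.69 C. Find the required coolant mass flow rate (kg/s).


Step 1: I = 5 * 7.745 = 38.725 A
Step 2: Q_cell = I^2 * R = 38.725^2 * 0.0252 = 37.791 W
Step 3: Q_total = 103 * 37.791 = 3892.5 W
Step 4: m_dot = Q_total / (cp * dT) = 3892.5 / (4186 * 14.69) = 0.06330 kg/s

0.06330 kg/s


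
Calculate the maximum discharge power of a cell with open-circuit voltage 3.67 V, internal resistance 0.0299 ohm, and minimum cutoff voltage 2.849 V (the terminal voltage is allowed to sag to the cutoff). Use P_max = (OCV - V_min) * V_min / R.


P_max = (OCV - V_min) * V_min / R = (3.67 - 2.849) * 2.849 / 0.0299 = 0.821 * 2.849 / 0.0299 = 78.23 W

78.23 W


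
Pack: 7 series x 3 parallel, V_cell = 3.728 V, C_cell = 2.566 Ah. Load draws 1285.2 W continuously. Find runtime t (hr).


Step 1: E_pack = Ns * V_cell * Np * C_cell = 7 * 3.728 * 3 * 2.566 = 200.89 Wh
Step 2: t = E_pack / P = 200.89 / 1285.2 = 0.1563 hr

0.1563 hr


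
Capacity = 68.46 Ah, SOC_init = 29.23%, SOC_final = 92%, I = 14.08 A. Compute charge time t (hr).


Step 1: dSOC = 92% - 29.23% = 62.77%
Step 2: delta_Ah = 68.46 * 62.77 / 100 = 42.972 Ah
Step 3: t = 42.972 / 14.08 = 3.052 hr

3.052 hr


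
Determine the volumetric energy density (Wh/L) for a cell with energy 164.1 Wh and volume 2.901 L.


Volumetric ED = 164.1 Wh / 2.901 L = 56.57 Wh/L

56.57 Wh/L


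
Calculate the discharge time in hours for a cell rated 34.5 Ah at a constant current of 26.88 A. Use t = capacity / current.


Runtime = 34.5 Ah / 26.88 A = 1.283 hr

1.283 hr


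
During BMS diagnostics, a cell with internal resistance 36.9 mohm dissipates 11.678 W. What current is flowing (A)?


Convert: R = 36.9 mohm = 0.0369 ohm
I = sqrt(Q / R) = sqrt(11.678 / 0.0369) = sqrt(316.48) = 17.79 A

17.79 A


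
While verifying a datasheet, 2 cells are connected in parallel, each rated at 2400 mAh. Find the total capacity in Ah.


Convert: C_cell = 2400 mAh = 2.4 Ah
C_total = 2 * 2.4 = 4.8 Ah

4.8 Ah


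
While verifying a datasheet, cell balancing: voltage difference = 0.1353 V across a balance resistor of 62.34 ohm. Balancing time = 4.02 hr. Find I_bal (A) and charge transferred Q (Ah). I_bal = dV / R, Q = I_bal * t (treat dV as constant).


First, Ohm's law: I_bal = 0.1353 V / 62.34 ohm = 0.0021704 A
Then Q = I * t = 0.0021704 A * 4.02 hr = 0.008725 Ah

I=0.0021704 A, Q=0.008725 Ah


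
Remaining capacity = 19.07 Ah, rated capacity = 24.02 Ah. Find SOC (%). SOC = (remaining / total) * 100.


SOC% = 19.07 / 24.02 * 100 = 79.39%

79.39%


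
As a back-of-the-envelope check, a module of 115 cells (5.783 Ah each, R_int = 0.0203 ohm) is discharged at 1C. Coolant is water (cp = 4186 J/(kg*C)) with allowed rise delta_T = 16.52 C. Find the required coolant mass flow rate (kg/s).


Step 1: I = 1 * 5.783 = 5.783 A
Step 2: Q_cell = I^2 * R = 5.783^2 * 0.0203 = 0.67889 W
Step 3: Q_total = 115 * 0.67889 = 78.072 W
Step 4: m_dot = Q_total / (cp * dT) = 78.072 / (4186 * 16.52) = 0.001129 kg/s

0.001129 kg/s


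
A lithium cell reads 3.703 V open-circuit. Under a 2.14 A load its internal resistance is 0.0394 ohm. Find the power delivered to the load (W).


Step 1: V_terminal = OCV - I*R = 3.703 - 2.14 * 0.0394 = 3.6187 V
Step 2: P_out = V_terminal * I = 3.6187 * 2.14 = 7.744 W

7.744 W


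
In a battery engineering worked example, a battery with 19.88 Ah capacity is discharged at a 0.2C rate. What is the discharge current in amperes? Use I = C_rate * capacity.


At 0.2C: I = 0.2 * 19.88 Ah = 3.976 A

3.976 A


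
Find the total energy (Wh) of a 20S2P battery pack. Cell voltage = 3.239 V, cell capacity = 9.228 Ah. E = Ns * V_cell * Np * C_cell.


E = Ns * Vcell * Np * Ccell = 20 * 3.239 * 2 * 9.228 = 1196 Wh

1196 Wh


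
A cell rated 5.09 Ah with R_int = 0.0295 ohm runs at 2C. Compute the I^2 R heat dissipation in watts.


Step 1: I = C_rate * capacity = 2 * 5.09 = 10.18 A
Step 2: Q = I^2 * R = 10.18^2 * 0.0295 = 103.63 * 0.0295 = 3.057 W

3.057 W


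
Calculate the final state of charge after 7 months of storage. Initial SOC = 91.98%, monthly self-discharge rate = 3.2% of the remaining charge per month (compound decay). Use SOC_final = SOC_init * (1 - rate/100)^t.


decay = (1 - 3.2/100)^7 = 0.79639
SOC_final = 91.98 * 0.79639 = 73.25%

73.25%


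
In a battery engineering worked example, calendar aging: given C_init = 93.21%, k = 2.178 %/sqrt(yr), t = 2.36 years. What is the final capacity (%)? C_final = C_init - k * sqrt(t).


Step 1: sqrt(2.36 yr) = 1.5362
Step 2: drop = 2.178 * 1.5362 = 3.3458
Step 3: C_final = 93.21 - 3.3458 = 89.86%

89.86%


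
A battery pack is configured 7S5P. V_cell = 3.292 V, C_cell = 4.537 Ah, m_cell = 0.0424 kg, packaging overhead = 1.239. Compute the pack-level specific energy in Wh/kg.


Step 1: V_pack = 7 * 3.292 = 23.044 V
Step 2: C_pack = 5 * 4.537 = 22.685 Ah
Step 3: E_pack = V_pack * C_pack = 23.044 * 22.685 = 522.75 Wh
Step 4: m_pack = 7 * 5 * 0.0424 * 1.239 = 1.8387 kg
Step 5: ED = E_pack / m_pack = 522.75 / 1.8387 = 284.3 Wh/kg

284.3 Wh/kg


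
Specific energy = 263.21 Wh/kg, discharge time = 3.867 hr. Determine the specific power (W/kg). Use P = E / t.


P_specific = E / t = 263.21 / 3.867 = 68.07 W/kg

68.07 W/kg


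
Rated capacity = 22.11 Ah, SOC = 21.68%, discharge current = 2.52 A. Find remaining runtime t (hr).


Step 1: remaining = SOC/100 * C_total = 21.68/100 * 22.11 = 4.7934 Ah
Step 2: t = remaining / I = 4.7934 / 2.52 = 1.902 hr

1.902 hr


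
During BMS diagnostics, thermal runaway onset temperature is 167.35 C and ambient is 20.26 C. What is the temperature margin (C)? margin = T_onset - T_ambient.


margin = T_onset - T_ambient = 167.35 - 20.26 = 147.09 C

147.09 C


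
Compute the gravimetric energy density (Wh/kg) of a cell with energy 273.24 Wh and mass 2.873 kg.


Specific energy = 273.24 Wh / 2.873 kg = 95.11 Wh/kg

95.11 Wh/kg


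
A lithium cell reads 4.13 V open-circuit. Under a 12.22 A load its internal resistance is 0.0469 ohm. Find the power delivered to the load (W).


Step 1: V_terminal = OCV - I*R = 4.13 - 12.22 * 0.0469 = 3.5569 V
Step 2: P_out = V_terminal * I = 3.5569 * 12.22 = 43.47 W

43.47 W


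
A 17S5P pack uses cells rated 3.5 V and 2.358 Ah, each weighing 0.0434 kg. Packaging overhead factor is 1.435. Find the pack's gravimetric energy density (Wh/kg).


Step 1: V_pack = 17 * 3.5 = 59.5 V
Step 2: C_pack = 5 * 2.358 = 11.79 Ah
Step 3: E_pack = V_pack * C_pack = 59.5 * 11.79 = 701.51 Wh
Step 4: m_pack = 17 * 5 * 0.0434 * 1.435 = 5.2937 kg
Step 5: ED = E_pack / m_pack = 701.51 / 5.2937 = 132.5 Wh/kg

132.5 Wh/kg


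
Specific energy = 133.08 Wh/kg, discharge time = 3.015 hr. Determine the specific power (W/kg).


P_specific = E / t = 133.08 / 3.015 = 44.14 W/kg

44.14 W/kg


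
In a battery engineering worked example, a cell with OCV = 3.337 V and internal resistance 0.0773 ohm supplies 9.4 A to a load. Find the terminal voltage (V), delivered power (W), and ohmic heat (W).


Step 1: V_terminal = OCV - I*R = 3.337 - 9.4 * 0.0773 = 2.6104 V
Step 2: P_out = V_terminal * I = 2.6104 * 9.4 = 24.54 W
Step 3: Q = I^2 * R = 9.4^2 * 0.0773 = 6.830 W

V=2.6104 V, P=24.54 W, Q=6.830 W


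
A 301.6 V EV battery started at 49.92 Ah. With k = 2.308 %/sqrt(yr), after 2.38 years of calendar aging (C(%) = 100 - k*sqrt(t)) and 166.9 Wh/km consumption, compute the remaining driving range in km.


Step 1: capacity retention = 100 - 2.308 * sqrt(2.38) = 100 - 2.308 * 1.5427 = 96.439%
Step 2: C_now = 49.92 * 96.439/100 = 48.142 Ah
Step 3: E_pack = V * C_now = 301.6 * 48.142 = 14520 Wh
Step 4: range = E_pack / consumption = 14520 / 166.9 = 87.00 km

87.00 km


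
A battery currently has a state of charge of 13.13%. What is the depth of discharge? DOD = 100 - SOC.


DOD = 100 - SOC = 100 - 13.13 = 86.87%

86.87%


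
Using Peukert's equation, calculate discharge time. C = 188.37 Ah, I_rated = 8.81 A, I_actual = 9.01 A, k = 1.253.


t_rated = C / I_rated = 188.37 / 8.81 = 21.381 hr
(I_rated/I)^k = (0.9778)^1.253 = 0.97226
t = t_rated * (I_rated/I)^k = 21.381 * 0.97226 = 20.79 hr

20.79 hr


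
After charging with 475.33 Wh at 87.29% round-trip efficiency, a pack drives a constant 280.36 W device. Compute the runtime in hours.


Step 1: E_discharge = eta/100 * E_charge = 87.29/100 * 475.33 = 414.92 Wh
Step 2: t = E_discharge / P = 414.92 / 280.36 = 1.480 hr

1.480 hr


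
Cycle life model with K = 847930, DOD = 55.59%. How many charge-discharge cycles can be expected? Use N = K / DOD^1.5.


DOD^1.5 = 414.47
N = K / DOD^1.5 = 847930 / 414.47 = 2046

2046 cycles


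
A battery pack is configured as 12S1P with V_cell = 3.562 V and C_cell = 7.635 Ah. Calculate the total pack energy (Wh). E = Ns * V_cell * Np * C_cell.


E = Ns * Vcell * Np * Ccell = 12 * 3.562 * 1 * 7.635 = 326.4 Wh

326.4 Wh


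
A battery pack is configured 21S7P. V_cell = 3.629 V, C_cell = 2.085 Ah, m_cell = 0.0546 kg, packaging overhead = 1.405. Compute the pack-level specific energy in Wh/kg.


Step 1: V_pack = 21 * 3.629 = 76.209 V
Step 2: C_pack = 7 * 2.085 = 14.595 Ah
Step 3: E_pack = V_pack * C_pack = 76.209 * 14.595 = 1112.3 Wh
Step 4: m_pack = 21 * 7 * 0.0546 * 1.405 = 11.277 kg
Step 5: ED = E_pack / m_pack = 1112.3 / 11.277 = 98.63 Wh/kg

98.63 Wh/kg


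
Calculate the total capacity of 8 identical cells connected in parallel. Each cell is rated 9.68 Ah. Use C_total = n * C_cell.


Parallel capacities add: 8 * 9.68 Ah = 77.44 Ah

77.44 Ah


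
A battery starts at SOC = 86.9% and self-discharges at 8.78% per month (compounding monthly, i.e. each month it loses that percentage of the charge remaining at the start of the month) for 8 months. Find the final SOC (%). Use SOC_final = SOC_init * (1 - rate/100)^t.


decay = (1 - 8.78/100)^8 = 0.47942
SOC_final = 86.9 * 0.47942 = 41.66%

41.66%


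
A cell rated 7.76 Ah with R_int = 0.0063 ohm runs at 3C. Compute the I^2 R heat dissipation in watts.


Step 1: I = C_rate * capacity = 3 * 7.76 = 23.28 A
Step 2: Q = I^2 * R = 23.28^2 * 0.0063 = 541.96 * 0.0063 = 3.414 W

3.414 W


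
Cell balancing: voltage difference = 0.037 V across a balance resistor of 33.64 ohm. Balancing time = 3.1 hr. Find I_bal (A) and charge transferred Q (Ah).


I_bal = dV / R = 0.037 / 33.64 = 0.0010999 A
Q = I_bal * t = 0.0010999 * 3.1 = 0.003410 Ah

I=0.0010999 A, Q=0.003410 Ah


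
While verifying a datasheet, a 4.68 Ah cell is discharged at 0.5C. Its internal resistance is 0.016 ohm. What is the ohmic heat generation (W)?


Step 1: I = C_rate * capacity = 0.5 * 4.68 = 2.34 A
Step 2: Q = I^2 * R = 2.34^2 * 0.016 = 5.4756 * 0.016 = 0.08761 W

0.08761 W


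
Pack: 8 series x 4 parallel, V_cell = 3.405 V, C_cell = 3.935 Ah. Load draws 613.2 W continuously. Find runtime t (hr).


Step 1: E_pack = Ns * V_cell * Np * C_cell = 8 * 3.405 * 4 * 3.935 = 428.76 Wh
Step 2: t = E_pack / P = 428.76 / 613.2 = 0.6992 hr

0.6992 hr


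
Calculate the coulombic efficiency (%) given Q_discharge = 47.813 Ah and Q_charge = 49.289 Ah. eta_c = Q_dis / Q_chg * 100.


eta_c = Q_dis / Q_chg * 100 = 47.813 / 49.289 * 100 = 97.01%

97.01%


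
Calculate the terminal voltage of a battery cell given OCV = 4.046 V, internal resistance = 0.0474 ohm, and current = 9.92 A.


V = OCV - I*R = 4.046 - 9.92 * 0.0474 = 3.576 V

3.576 V


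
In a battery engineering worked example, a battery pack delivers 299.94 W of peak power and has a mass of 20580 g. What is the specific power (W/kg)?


Convert: m = 20580 g = 20.58 kg
SP = P / m = 299.94 / 20.58 = 14.57 W/kg

14.57 W/kg


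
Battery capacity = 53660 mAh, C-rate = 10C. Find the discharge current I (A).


Convert: capacity = 53660 mAh = 53.66 Ah
At 10C: I = 10 * 53.66 Ah = 536.6 A

536.6 A


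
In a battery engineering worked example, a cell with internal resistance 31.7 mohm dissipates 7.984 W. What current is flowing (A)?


Convert: R = 31.7 mohm = 0.0317 ohm
I = sqrt(Q / R) = sqrt(7.984 / 0.0317) = sqrt(251.86) = 15.87 A

15.87 A


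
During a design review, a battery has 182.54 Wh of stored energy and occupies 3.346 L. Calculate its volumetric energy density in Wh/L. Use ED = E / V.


Volumetric ED = 182.54 Wh / 3.346 L = 54.55 Wh/L

54.55 Wh/L


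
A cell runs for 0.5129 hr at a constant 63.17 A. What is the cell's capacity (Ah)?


C = I * t = 63.17 * 0.5129 = 32.40 Ah

32.40 Ah


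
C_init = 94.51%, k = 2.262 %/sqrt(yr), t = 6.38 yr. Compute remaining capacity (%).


Step 1: sqrt(6.38 yr) = 2.5259
Step 2: drop = 2.262 * 2.5259 = 5.7136
Step 3: C_final = 94.51 - 5.7136 = 88.80%

88.80%


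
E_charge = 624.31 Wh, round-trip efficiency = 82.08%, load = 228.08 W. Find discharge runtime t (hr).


Step 1: E_discharge = eta/100 * E_charge = 82.08/100 * 624.31 = 512.43 Wh
Step 2: t = E_discharge / P = 512.43 / 228.08 = 2.247 hr

2.247 hr


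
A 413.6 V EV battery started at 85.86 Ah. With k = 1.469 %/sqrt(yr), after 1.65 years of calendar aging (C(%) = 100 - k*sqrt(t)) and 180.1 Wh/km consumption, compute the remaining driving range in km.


Step 1: capacity retention = 100 - 1.469 * sqrt(1.65) = 100 - 1.469 * 1.2845 = 98.113%
Step 2: C_now = 85.86 * 98.113/100 = 84.24 Ah
Step 3: E_pack = V * C_now = 413.6 * 84.24 = 34842 Wh
Step 4: range = E_pack / consumption = 34842 / 180.1 = 193.5 km

193.5 km


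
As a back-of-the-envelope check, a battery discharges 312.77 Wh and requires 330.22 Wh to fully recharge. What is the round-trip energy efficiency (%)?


Round-trip efficiency = 312.77/330.22 * 100% = 94.72%

94.72%


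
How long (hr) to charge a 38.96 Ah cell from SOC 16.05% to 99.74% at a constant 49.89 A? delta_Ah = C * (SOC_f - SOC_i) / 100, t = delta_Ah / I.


Step 1: dSOC = 99.74% - 16.05% = 83.69%
Step 2: delta_Ah = 38.96 * 83.69 / 100 = 32.606 Ah
Step 3: t = 32.606 / 49.89 = 0.6536 hr

0.6536 hr


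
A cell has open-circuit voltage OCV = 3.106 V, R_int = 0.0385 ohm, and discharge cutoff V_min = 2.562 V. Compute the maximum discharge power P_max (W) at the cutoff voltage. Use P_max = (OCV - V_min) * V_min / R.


P_max = (OCV - V_min) * V_min / R = (3.106 - 2.562) * 2.562 / 0.0385 = 0.544 * 2.562 / 0.0385 = 36.20 W

36.20 W


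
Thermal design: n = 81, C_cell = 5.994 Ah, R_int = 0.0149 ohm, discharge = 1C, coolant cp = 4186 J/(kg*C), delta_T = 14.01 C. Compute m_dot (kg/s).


Step 1: I = 1 * 5.994 = 5.994 A
Step 2: Q_cell = I^2 * R = 5.994^2 * 0.0149 = 0.53533 W
Step 3: Q_total = 81 * 0.53533 = 43.362 W
Step 4: m_dot = Q_total / (cp * dT) = 43.362 / (4186 * 14.01) = 7.394e-04 kg/s

7.394e-04 kg/s


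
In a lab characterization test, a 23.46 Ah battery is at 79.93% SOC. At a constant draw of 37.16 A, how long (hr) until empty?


Step 1: remaining = SOC/100 * C_total = 79.93/100 * 23.46 = 18.752 Ah
Step 2: t = remaining / I = 18.752 / 37.16 = 0.5046 hr

0.5046 hr


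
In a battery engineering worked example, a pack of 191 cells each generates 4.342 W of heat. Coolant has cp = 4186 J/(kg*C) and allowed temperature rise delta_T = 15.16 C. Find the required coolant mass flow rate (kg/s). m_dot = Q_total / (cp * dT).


Q_total = 191 * 4.342 = 829.32 W
m_dot = Q_total / (cp * dT) = 829.32 / (4186 * 15.16) = 0.01307 kg/s

0.01307 kg/s


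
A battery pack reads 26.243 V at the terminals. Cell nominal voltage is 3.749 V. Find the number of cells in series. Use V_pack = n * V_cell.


Rearranging: n = V_pack / V_cell = 26.243 / 3.749 = 7 cells

7


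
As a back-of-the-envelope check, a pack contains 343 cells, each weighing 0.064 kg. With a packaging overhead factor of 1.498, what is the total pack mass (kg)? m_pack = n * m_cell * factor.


m_pack = n * m_cell * overhead = 343 * 0.064 * 1.498 = 32.88 kg

32.88 kg


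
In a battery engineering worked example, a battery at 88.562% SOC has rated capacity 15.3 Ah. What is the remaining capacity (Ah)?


remaining = SOC / 100 * total = 88.562 / 100 * 15.3 = 13.55 Ah

13.55 Ah


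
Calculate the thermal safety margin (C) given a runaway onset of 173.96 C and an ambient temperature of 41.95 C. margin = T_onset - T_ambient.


Safety margin = 173.96 C - 41.95 C = 132.01 C

132.01 C


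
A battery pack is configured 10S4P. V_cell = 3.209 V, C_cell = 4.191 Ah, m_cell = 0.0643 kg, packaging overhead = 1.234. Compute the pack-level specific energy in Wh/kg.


Step 1: V_pack = 10 * 3.209 = 32.09 V
Step 2: C_pack = 4 * 4.191 = 16.764 Ah
Step 3: E_pack = V_pack * C_pack = 32.09 * 16.764 = 537.96 Wh
Step 4: m_pack = 10 * 4 * 0.0643 * 1.234 = 3.1738 kg
Step 5: ED = E_pack / m_pack = 537.96 / 3.1738 = 169.5 Wh/kg

169.5 Wh/kg


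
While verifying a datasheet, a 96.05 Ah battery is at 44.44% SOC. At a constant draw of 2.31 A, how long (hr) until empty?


Step 1: remaining = SOC/100 * C_total = 44.44/100 * 96.05 = 42.685 Ah
Step 2: t = remaining / I = 42.685 / 2.31 = 18.48 hr

18.48 hr
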